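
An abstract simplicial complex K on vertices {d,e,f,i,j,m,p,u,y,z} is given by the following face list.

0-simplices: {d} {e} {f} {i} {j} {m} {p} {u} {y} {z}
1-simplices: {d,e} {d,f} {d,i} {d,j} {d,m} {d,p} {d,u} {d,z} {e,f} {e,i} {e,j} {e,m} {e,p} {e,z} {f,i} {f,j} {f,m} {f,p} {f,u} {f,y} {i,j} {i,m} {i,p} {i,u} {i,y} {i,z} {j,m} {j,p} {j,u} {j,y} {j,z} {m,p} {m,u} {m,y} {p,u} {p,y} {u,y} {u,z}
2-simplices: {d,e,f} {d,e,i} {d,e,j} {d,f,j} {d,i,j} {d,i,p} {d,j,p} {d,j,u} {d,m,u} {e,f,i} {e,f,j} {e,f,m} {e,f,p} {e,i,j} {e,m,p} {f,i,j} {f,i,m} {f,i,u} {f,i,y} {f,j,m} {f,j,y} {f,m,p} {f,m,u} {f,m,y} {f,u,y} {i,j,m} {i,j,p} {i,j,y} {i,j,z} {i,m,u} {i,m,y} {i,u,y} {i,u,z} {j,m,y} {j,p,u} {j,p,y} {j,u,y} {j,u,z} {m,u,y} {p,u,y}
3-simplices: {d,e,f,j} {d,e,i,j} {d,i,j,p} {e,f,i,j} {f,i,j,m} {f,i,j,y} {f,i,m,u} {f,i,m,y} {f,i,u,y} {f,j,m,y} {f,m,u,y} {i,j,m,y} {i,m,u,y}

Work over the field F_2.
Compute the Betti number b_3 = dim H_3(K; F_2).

b_3=2

n_0=10 n_1=38 n_2=40 n_3=13  [Z2]
∂1: piv[de,df,di,dj,dm,dp,du,dz,fy] rk=9  ker:ef,ei,ej,em,ep,ez,fi,fj,fm,fp,fu,ij,im,ip,iu,iy,iz,jm,jp,ju,jy,jz,mp,mu,my,pu,py,uy,uz
∂2: piv[def,dei,dej,dfj,dij,dip,djp,dju,dmu,efi,efm,efp,emp,fim,fiu,fiy,fjm,fjy,fmu,fmy,fuy,ijz,iuz,jpu,jpy,juy] rk=26  ker:efj,eij,fij,fmp,ijm,ijp,ijy,imu,imy,iuy,jmy,juz,muy,puy
∂3: piv[defj,deij,dijp,efij,fijm,fijy,fimu,fimy,fiuy,fjmy,fmuy] rk=11  ker:ijmy,imuy
b_3=(13−11)−0=2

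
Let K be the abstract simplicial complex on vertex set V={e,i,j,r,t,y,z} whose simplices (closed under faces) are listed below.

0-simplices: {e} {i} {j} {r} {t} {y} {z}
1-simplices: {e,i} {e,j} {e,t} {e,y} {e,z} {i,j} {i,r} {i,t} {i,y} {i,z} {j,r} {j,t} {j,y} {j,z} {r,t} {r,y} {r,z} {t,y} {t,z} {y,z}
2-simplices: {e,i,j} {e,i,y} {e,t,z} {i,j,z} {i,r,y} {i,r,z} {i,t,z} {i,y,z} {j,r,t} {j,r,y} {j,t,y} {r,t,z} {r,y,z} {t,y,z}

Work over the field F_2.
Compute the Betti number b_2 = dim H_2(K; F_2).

n_0=7 n_1=20 n_2=14  [Z2]
∂1: piv[ei,ej,et,ey,ez,ir] rk=6  ker:ij,it,iy,iz,jr,jt,jy,jz,rt,ry,rz,ty,tz,yz
∂2: piv[eij,eiy,etz,ijz,iry,irz,itz,iyz,jrt,jry,jty,rtz] rk=12  ker:ryz,tyz
b_2=(14−12)−0=2

b_2=2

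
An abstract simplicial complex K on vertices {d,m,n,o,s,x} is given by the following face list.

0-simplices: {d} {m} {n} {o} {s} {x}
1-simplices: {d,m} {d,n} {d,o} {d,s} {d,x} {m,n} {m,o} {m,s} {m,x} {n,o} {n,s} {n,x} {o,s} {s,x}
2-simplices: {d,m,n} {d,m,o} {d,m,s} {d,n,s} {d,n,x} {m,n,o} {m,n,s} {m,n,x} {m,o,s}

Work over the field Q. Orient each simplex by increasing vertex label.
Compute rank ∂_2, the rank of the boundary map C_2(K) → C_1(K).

n_0=6 n_1=14 n_2=9  [Q]
∂1: piv[dm,dn,do,ds,dx] rk=5  ker:mn,mo,ms,mx,no,ns,nx,os,sx
∂2: piv[dmn,dmo,dms,dns,dnx,mno,mnx,mos] rk=8  ker:mns
rk∂_2=8

rank∂_2=8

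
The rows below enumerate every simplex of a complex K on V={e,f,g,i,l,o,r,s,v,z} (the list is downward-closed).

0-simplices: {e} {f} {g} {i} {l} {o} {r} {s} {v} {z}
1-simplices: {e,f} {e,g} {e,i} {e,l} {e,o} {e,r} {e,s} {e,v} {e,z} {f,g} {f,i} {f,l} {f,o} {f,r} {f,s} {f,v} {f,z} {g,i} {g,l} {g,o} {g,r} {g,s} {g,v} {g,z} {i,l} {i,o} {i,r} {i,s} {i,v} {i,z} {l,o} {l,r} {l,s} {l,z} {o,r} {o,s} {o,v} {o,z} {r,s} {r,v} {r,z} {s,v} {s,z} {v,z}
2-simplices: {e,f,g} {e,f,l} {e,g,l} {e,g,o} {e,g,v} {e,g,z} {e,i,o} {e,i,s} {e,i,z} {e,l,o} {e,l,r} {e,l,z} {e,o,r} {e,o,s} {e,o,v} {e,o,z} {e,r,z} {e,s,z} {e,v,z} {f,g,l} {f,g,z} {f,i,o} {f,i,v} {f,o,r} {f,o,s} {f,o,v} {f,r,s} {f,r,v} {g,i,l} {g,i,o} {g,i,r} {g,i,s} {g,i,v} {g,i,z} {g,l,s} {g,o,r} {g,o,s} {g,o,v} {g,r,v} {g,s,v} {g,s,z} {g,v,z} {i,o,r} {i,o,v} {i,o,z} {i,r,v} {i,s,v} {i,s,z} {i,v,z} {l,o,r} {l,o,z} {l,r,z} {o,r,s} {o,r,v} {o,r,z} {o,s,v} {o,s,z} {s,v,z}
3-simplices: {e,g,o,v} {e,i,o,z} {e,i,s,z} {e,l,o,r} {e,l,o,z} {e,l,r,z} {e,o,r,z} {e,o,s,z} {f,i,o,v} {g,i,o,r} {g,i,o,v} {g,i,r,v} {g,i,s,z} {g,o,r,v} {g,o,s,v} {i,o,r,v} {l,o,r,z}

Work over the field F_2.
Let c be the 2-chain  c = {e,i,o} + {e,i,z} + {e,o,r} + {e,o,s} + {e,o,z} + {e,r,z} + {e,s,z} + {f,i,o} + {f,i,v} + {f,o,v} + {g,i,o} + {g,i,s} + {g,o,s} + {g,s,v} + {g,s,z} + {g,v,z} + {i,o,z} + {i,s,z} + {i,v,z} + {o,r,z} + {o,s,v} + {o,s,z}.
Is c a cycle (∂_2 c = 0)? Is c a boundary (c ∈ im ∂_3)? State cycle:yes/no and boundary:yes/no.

cycle:yes boundary:no

n_0=10 n_1=44 n_2=58 n_3=17  [Z2]
∂1: piv[ef,eg,ei,el,eo,er,es,ev,ez] rk=9  ker:fg,fi,fl,fo,fr,fs,fv,fz,gi,gl,go,gr,gs,gv,gz,il,io,ir,is,iv,iz,lo,lr,ls,lz,or,os,ov,oz,rs,rv,rz,sv,sz,vz
∂2: piv[efg,efl,egl,ego,egv,egz,eio,eis,eiz,elo,elr,elz,eor,eos,eov,eoz,erz,esz,evz,fgz,fio,fiv,for,fos,fov,frs,frv,gil,gio,gir,gis,gls,gor,gsv] rk=34  ker:fgl,giv,giz,gos,gov,grv,gsz,gvz,ior,iov,ioz,irv,isv,isz,ivz,lor,loz,lrz,ors,orv,orz,osv,osz,svz
∂3: piv[egov,eioz,eisz,elor,eloz,elrz,eorz,eosz,fiov,gior,giov,girv,gisz,gorv,gosv] rk=15  ker:iorv,lorz
∂2c = 0
c vs im∂3: residual ≠ 0 ⇒ not boundary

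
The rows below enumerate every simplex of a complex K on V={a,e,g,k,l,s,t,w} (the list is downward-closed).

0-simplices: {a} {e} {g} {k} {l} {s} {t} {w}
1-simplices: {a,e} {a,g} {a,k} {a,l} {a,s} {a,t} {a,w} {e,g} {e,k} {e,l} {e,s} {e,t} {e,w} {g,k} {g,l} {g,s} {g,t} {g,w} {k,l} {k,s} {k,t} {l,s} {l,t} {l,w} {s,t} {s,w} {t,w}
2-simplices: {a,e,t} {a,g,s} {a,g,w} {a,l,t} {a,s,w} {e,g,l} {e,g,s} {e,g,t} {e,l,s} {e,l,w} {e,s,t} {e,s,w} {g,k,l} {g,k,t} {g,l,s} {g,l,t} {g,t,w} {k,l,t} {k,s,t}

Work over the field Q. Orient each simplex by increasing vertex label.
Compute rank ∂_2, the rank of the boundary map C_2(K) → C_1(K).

n_0=8 n_1=27 n_2=19  [Q]
∂1: piv[ae,ag,ak,al,as,at,aw] rk=7  ker:eg,ek,el,es,et,ew,gk,gl,gs,gt,gw,kl,ks,kt,ls,lt,lw,st,sw,tw
∂2: piv[aet,ags,agw,alt,asw,egl,egs,egt,els,elw,est,esw,gkl,gkt,glt,gtw,kst] rk=17  ker:gls,klt
rk∂_2=17

rank∂_2=17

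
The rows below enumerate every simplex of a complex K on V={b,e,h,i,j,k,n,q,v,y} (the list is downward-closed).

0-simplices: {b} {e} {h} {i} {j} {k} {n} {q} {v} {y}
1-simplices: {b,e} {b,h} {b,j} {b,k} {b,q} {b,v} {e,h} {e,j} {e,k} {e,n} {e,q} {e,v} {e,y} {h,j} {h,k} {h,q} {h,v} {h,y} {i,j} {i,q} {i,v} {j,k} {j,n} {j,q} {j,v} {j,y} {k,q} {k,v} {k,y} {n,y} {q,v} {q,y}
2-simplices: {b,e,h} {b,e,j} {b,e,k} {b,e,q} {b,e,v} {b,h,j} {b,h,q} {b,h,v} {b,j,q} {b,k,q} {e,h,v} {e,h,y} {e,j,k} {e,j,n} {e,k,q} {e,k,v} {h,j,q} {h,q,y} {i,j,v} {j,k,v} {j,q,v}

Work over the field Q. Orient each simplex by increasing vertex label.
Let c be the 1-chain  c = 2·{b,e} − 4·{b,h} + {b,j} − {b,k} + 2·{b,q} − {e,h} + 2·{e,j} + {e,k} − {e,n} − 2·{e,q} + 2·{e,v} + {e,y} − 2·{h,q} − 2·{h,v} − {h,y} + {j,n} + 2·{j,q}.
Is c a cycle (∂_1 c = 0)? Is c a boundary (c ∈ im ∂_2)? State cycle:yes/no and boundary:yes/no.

n_0=10 n_1=32 n_2=21  [Q]
∂1: piv[be,bh,bj,bk,bq,bv,en,ey,ij] rk=9  ker:eh,ej,ek,eq,ev,hj,hk,hq,hv,hy,iq,iv,jk,jn,jq,jv,jy,kq,kv,ky,ny,qv,qy
∂2: piv[beh,bej,bek,beq,bev,bhj,bhq,bhv,bjq,bkq,ehy,ejk,ejn,ekv,hqy,ijv,jkv,jqv] rk=18  ker:ehv,ekq,hjq
∂1c = 0
c vs im∂2: reduces to 0 ⇒ boundary

cycle:yes boundary:yes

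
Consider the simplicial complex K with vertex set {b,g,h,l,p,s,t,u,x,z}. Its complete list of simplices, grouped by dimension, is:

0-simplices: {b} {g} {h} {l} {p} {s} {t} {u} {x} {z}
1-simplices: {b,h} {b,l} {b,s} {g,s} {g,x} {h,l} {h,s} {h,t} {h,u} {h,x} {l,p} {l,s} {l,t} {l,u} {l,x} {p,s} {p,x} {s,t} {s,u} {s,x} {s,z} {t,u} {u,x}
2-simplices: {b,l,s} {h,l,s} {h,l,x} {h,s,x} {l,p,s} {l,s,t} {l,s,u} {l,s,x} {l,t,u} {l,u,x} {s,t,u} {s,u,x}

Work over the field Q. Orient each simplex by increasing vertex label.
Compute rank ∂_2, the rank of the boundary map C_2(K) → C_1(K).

rank∂_2=9

n_0=10 n_1=23 n_2=12  [Q]
∂1: piv[bh,bl,bs,gs,gx,ht,hu,lp,sz] rk=9  ker:hl,hs,hx,ls,lt,lu,lx,ps,px,st,su,sx,tu,ux
∂2: piv[bls,hls,hlx,hsx,lps,lst,lsu,ltu,lux] rk=9  ker:lsx,stu,sux
rk∂_2=9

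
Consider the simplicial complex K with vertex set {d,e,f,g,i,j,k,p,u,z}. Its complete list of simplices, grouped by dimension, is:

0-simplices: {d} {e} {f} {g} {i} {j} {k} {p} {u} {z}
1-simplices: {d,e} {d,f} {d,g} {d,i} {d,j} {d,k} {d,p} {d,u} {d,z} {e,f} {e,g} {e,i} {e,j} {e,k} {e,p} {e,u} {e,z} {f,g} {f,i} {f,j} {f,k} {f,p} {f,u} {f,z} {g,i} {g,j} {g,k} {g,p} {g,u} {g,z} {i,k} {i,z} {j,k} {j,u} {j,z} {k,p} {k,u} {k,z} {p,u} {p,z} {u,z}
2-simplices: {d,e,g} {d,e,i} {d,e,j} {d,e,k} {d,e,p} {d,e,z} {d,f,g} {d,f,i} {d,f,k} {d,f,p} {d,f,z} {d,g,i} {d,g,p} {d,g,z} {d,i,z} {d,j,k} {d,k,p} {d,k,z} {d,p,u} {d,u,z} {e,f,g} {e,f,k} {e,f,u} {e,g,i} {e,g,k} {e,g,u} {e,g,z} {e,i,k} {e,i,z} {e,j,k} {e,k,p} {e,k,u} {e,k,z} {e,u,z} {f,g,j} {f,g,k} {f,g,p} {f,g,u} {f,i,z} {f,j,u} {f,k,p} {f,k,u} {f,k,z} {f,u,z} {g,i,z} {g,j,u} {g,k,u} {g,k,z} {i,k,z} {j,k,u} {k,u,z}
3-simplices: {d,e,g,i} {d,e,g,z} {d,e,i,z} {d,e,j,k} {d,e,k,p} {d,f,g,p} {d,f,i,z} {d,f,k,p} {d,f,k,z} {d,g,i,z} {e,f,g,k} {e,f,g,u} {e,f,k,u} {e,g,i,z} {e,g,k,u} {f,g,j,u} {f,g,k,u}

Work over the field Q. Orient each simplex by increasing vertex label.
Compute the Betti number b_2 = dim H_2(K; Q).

n_0=10 n_1=41 n_2=51 n_3=17  [Q]
∂1: piv[de,df,dg,di,dj,dk,dp,du,dz] rk=9  ker:ef,eg,ei,ej,ek,ep,eu,ez,fg,fi,fj,fk,fp,fu,fz,gi,gj,gk,gp,gu,gz,ik,iz,jk,ju,jz,kp,ku,kz,pu,pz,uz
∂2: piv[deg,dei,dej,dek,dep,dez,dfg,dfi,dfk,dfp,dfz,dgi,dgp,dgz,diz,djk,dkp,dkz,dpu,duz,efg,efu,egk,egu,eik,eku,euz,fgj,fju,jku] rk=30  ker:efk,egi,egz,eiz,ejk,ekp,ekz,fgk,fgp,fgu,fiz,fkp,fku,fkz,fuz,giz,gju,gku,gkz,ikz,kuz
∂3: piv[degi,degz,deiz,dejk,dekp,dfgp,dfiz,dfkp,dfkz,dgiz,efgk,efgu,efku,egku,fgju] rk=15  ker:egiz,fgku
b_2=(51−30)−15=6

b_2=6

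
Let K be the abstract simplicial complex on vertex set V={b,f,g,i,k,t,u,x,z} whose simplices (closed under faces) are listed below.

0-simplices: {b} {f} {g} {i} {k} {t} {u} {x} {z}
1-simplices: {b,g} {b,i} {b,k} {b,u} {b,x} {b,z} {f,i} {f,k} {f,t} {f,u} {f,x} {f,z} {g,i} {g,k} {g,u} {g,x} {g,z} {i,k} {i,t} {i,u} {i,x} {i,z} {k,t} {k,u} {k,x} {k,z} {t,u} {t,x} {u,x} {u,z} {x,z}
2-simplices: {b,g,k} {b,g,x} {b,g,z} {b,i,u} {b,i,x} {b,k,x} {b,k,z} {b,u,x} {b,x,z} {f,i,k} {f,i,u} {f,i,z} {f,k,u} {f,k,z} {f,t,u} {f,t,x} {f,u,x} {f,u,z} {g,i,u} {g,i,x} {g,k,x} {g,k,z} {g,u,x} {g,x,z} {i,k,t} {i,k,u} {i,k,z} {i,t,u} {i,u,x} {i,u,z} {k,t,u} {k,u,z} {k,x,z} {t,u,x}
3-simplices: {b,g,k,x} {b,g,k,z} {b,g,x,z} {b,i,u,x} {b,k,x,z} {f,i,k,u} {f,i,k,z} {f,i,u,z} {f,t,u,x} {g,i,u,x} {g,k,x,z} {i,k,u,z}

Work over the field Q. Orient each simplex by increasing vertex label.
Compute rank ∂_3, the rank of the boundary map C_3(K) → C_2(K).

n_0=9 n_1=31 n_2=34 n_3=12  [Q]
∂1: piv[bg,bi,bk,bu,bx,bz,fi,ft] rk=8  ker:fk,fu,fx,fz,gi,gk,gu,gx,gz,ik,it,iu,ix,iz,kt,ku,kx,kz,tu,tx,ux,uz,xz
∂2: piv[bgk,bgx,bgz,biu,bix,bkx,bkz,bux,bxz,fik,fiu,fiz,fku,fkz,ftu,ftx,fux,fuz,giu,gix,ikt,itu] rk=22  ker:gkx,gkz,gux,gxz,iku,ikz,iux,iuz,ktu,kuz,kxz,tux
∂3: piv[bgkx,bgkz,bgxz,biux,bkxz,fiku,fikz,fiuz,ftux,giux,ikuz] rk=11  ker:gkxz
rk∂_3=11

rank∂_3=11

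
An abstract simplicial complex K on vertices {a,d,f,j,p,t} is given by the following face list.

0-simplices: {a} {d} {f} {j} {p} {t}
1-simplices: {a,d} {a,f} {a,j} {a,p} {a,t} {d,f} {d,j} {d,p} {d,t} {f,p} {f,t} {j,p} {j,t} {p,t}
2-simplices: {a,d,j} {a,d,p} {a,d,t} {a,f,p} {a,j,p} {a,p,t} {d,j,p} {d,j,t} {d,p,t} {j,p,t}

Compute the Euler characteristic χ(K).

χ(K)=2

n_0=6 n_1=14 n_2=10
χ=+6−14+10=2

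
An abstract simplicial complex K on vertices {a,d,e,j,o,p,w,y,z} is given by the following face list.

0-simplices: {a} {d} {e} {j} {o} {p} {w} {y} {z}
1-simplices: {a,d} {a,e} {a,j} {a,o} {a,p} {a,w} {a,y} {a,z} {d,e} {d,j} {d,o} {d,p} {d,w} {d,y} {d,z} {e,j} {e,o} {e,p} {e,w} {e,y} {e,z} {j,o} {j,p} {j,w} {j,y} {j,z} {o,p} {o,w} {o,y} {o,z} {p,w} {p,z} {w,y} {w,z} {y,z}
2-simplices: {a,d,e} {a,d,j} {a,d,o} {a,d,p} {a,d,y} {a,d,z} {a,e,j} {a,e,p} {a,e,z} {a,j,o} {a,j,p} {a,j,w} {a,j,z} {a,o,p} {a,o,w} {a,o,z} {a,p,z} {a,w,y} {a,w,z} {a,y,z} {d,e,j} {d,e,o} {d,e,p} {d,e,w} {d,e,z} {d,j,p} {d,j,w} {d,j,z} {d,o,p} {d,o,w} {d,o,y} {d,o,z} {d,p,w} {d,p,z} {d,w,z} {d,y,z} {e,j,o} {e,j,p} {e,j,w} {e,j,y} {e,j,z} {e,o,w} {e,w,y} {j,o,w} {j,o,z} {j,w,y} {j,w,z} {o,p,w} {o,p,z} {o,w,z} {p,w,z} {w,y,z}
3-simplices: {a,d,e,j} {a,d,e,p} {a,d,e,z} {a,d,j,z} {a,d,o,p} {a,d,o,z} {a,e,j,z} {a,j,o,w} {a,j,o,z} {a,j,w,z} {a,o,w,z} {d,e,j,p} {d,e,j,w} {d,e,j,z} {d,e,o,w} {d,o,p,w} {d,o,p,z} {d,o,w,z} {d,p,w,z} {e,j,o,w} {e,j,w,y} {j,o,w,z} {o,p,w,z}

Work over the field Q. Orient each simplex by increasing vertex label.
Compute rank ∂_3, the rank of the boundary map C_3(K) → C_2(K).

rank∂_3=20

n_0=9 n_1=35 n_2=52 n_3=23  [Q]
∂1: piv[ad,ae,aj,ao,ap,aw,ay,az] rk=8  ker:de,dj,do,dp,dw,dy,dz,ej,eo,ep,ew,ey,ez,jo,jp,jw,jy,jz,op,ow,oy,oz,pw,pz,wy,wz,yz
∂2: piv[ade,adj,ado,adp,ady,adz,aej,aep,aez,ajo,ajp,ajw,ajz,aop,aow,aoz,apz,awy,awz,ayz,deo,dew,djw,doy,dpw,ejy,ewy] rk=27  ker:dej,dep,dez,djp,djz,dop,dow,doz,dpz,dwz,dyz,ejo,ejp,ejw,ejz,eow,jow,joz,jwy,jwz,opw,opz,owz,pwz,wyz
∂3: piv[adej,adep,adez,adjz,adop,adoz,aejz,ajow,ajoz,ajwz,aowz,dejp,dejw,deow,dopw,dopz,dowz,dpwz,ejow,ejwy] rk=20  ker:dejz,jowz,opwz
rk∂_3=20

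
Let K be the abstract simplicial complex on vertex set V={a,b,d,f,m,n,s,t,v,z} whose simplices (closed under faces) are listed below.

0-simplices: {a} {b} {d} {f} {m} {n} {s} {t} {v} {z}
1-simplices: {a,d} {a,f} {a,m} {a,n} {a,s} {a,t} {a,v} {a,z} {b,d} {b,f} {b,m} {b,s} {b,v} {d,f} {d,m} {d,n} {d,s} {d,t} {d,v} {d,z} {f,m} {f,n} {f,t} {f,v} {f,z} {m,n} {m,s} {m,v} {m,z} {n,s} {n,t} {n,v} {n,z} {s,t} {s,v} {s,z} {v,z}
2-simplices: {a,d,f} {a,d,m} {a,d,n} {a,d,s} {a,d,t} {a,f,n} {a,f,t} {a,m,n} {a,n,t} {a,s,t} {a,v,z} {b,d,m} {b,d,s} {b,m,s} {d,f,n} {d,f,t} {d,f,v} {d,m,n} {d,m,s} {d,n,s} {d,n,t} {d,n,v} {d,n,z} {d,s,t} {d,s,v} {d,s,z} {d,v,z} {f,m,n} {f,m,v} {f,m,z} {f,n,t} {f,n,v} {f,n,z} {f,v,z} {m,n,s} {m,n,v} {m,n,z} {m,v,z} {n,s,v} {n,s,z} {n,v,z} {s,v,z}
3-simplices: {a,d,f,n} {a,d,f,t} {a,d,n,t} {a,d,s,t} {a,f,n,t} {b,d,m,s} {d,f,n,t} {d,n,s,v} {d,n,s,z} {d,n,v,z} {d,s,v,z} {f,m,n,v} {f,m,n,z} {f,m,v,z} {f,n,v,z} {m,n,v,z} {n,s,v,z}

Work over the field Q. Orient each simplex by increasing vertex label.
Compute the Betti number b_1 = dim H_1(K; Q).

b_1=3

n_0=10 n_1=37 n_2=42 n_3=17  [Q]
∂1: piv[ad,af,am,an,as,at,av,az,bd] rk=9  ker:bf,bm,bs,bv,df,dm,dn,ds,dt,dv,dz,fm,fn,ft,fv,fz,mn,ms,mv,mz,ns,nt,nv,nz,st,sv,sz,vz
∂2: piv[adf,adm,adn,ads,adt,afn,aft,amn,ant,ast,avz,bdm,bds,bms,dfv,dns,dnv,dnz,dsv,dsz,dvz,fmn,fmv,fmz,fnz] rk=25  ker:dfn,dft,dmn,dms,dnt,dst,fnt,fnv,fvz,mns,mnv,mnz,mvz,nsv,nsz,nvz,svz
∂3: piv[adfn,adft,adnt,adst,afnt,bdms,dnsv,dnsz,dnvz,dsvz,fmnv,fmnz,fmvz,fnvz] rk=14  ker:dfnt,mnvz,nsvz
b_1=(37−9)−25=3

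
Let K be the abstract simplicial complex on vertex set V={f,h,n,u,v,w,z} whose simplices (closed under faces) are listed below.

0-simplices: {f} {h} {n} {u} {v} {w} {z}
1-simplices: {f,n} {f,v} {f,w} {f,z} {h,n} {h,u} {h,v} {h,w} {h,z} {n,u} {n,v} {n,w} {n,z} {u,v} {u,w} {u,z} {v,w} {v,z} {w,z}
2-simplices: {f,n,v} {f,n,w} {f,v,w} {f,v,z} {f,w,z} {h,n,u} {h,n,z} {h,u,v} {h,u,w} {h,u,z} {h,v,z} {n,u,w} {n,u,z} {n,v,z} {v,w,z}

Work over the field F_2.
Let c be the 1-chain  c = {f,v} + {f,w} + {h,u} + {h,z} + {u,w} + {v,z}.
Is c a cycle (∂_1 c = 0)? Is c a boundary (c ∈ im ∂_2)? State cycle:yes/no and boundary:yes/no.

n_0=7 n_1=19 n_2=15  [Z2]
∂1: piv[fn,fv,fw,fz,hn,hu] rk=6  ker:hv,hw,hz,nu,nv,nw,nz,uv,uw,uz,vw,vz,wz
∂2: piv[fnv,fnw,fvw,fvz,fwz,hnu,hnz,huv,huw,huz,hvz,nuw,nvz] rk=13  ker:nuz,vwz
∂1c = 0
c vs im∂2: reduces to 0 ⇒ boundary

cycle:yes boundary:yes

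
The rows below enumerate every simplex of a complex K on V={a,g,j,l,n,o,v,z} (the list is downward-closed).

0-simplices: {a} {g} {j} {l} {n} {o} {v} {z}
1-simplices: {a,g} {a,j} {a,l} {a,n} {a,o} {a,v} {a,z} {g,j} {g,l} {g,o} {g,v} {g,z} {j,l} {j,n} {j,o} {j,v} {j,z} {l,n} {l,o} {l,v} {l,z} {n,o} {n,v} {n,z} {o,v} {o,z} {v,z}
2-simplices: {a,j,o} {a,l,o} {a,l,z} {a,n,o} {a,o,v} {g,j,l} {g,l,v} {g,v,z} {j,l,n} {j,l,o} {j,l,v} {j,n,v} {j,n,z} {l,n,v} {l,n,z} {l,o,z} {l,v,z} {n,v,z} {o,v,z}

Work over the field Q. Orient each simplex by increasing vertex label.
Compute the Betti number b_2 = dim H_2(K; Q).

b_2=2

n_0=8 n_1=27 n_2=19  [Q]
∂1: piv[ag,aj,al,an,ao,av,az] rk=7  ker:gj,gl,go,gv,gz,jl,jn,jo,jv,jz,ln,lo,lv,lz,no,nv,nz,ov,oz,vz
∂2: piv[ajo,alo,alz,ano,aov,gjl,glv,gvz,jln,jlo,jlv,jnv,jnz,lnz,loz,lvz,ovz] rk=17  ker:lnv,nvz
b_2=(19−17)−0=2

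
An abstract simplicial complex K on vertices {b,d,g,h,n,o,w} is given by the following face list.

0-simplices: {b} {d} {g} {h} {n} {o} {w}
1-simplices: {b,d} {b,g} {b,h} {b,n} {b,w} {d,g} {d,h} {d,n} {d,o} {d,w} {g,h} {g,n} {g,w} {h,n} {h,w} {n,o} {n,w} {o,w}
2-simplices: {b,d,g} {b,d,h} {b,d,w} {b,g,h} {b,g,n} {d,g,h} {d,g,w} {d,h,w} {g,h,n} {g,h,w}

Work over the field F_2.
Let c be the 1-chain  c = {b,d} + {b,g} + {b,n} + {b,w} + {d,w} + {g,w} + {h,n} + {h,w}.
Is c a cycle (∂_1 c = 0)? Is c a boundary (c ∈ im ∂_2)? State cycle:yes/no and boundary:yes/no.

n_0=7 n_1=18 n_2=10  [Z2]
∂1: piv[bd,bg,bh,bn,bw,do] rk=6  ker:dg,dh,dn,dw,gh,gn,gw,hn,hw,no,nw,ow
∂2: piv[bdg,bdh,bdw,bgh,bgn,dgw,dhw,ghn] rk=8  ker:dgh,ghw
∂1c = 0
c vs im∂2: reduces to 0 ⇒ boundary

cycle:yes boundary:yes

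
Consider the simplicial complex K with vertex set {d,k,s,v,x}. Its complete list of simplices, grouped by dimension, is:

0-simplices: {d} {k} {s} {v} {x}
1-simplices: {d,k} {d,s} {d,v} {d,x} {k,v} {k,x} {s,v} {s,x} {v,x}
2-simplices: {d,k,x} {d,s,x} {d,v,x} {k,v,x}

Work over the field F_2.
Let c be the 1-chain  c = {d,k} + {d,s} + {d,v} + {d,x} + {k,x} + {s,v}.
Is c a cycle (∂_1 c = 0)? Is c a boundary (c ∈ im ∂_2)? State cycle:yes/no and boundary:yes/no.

n_0=5 n_1=9 n_2=4  [Z2]
∂1: piv[dk,ds,dv,dx] rk=4  ker:kv,kx,sv,sx,vx
∂2: piv[dkx,dsx,dvx,kvx] rk=4
∂1c = 0
c vs im∂2: residual ≠ 0 ⇒ not boundary

cycle:yes boundary:no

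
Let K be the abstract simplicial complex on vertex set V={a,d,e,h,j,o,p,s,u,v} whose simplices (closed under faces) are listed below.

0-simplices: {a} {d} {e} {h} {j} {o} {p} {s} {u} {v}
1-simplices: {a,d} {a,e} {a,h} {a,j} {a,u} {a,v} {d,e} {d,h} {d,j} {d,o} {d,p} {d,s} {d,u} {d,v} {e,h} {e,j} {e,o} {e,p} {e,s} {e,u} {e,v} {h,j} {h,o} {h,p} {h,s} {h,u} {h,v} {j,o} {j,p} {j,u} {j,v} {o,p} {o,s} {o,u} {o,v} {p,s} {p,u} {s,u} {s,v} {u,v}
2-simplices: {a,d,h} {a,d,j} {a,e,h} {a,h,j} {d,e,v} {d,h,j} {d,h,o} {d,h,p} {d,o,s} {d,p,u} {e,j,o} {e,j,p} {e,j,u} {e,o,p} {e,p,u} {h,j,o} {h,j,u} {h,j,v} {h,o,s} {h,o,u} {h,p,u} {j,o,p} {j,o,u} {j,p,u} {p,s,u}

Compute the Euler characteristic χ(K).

χ(K)=-5

n_0=10 n_1=40 n_2=25
χ=+10−40+25=-5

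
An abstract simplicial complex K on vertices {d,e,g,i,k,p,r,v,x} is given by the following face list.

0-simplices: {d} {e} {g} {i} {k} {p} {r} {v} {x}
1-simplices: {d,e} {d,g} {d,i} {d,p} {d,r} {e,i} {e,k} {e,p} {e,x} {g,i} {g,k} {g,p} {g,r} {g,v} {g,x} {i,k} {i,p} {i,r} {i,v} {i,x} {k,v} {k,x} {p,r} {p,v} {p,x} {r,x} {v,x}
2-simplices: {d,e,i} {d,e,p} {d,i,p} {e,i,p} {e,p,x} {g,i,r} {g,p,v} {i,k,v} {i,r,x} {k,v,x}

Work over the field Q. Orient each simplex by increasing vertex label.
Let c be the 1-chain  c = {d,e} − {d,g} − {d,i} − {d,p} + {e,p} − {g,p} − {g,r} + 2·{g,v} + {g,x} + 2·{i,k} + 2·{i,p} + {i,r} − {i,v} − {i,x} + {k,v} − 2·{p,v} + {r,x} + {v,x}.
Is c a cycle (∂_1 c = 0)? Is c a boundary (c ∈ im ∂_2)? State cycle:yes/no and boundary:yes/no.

cycle:no boundary:no

n_0=9 n_1=27 n_2=10  [Q]
∂1: piv[de,dg,di,dp,dr,ek,ex,gv] rk=8  ker:ei,ep,gi,gk,gp,gr,gx,ik,ip,ir,iv,ix,kv,kx,pr,pv,px,rx,vx
∂2: piv[dei,dep,dip,epx,gir,gpv,ikv,irx,kvx] rk=9  ker:eip
∂1c = 2·{d} − 2·{g} − 4·{i} + {k} + 3·{p} − {r} − {v} + 2·{x}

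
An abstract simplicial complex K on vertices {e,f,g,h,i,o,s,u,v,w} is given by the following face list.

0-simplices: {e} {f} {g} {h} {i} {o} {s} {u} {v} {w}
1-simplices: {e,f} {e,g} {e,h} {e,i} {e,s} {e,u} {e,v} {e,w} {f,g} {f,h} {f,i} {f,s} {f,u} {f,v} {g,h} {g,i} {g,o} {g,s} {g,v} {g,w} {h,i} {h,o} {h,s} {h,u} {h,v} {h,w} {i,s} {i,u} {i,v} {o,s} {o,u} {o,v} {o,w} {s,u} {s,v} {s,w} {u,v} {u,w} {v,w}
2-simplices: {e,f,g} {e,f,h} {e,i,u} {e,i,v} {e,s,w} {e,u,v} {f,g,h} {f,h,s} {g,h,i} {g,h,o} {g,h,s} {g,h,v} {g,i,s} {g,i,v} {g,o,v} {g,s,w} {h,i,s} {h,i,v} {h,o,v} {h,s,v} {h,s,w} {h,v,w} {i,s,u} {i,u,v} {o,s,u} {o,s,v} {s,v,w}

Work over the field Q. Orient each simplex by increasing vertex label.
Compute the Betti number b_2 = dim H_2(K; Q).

n_0=10 n_1=39 n_2=27  [Q]
∂1: piv[ef,eg,eh,ei,es,eu,ev,ew,go] rk=9  ker:fg,fh,fi,fs,fu,fv,gh,gi,gs,gv,gw,hi,ho,hs,hu,hv,hw,is,iu,iv,os,ou,ov,ow,su,sv,sw,uv,uw,vw
∂2: piv[efg,efh,eiu,eiv,esw,euv,fgh,fhs,ghi,gho,ghs,ghv,gis,giv,gov,gsw,hsv,hsw,hvw,isu,osu,osv] rk=22  ker:his,hiv,hov,iuv,svw
b_2=(27−22)−0=5

b_2=5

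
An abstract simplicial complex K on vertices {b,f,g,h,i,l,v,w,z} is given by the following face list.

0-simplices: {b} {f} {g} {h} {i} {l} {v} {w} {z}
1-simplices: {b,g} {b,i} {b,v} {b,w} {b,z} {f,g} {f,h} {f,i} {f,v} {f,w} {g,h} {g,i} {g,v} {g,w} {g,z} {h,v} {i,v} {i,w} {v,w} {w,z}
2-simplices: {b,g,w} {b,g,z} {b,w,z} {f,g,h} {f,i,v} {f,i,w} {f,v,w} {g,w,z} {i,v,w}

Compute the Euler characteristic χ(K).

n_0=9 n_1=20 n_2=9
χ=+9−20+9=-2

χ(K)=-2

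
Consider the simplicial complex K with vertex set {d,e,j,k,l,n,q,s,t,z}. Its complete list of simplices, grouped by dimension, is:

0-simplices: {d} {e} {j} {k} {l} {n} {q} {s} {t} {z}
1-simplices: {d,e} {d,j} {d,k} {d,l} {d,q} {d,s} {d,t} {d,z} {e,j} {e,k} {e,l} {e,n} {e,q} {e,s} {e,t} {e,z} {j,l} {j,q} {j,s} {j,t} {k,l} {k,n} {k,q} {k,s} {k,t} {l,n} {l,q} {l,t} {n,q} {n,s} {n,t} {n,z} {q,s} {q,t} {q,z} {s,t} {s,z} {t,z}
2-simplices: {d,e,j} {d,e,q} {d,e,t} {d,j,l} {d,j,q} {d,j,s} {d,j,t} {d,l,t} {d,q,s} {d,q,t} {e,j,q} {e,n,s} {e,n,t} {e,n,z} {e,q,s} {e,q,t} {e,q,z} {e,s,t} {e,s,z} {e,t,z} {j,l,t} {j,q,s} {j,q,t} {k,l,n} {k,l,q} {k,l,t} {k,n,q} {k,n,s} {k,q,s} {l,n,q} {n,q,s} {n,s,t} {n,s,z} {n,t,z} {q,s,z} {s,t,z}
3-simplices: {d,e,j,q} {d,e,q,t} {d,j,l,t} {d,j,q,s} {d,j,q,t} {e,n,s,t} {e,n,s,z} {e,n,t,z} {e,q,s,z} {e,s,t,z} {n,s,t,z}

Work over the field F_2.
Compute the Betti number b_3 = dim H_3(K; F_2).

n_0=10 n_1=38 n_2=36 n_3=11  [Z2]
∂1: piv[de,dj,dk,dl,dq,ds,dt,dz,en] rk=9  ker:ej,ek,el,eq,es,et,ez,jl,jq,js,jt,kl,kn,kq,ks,kt,ln,lq,lt,nq,ns,nt,nz,qs,qt,qz,st,sz,tz
∂2: piv[dej,deq,det,djl,djq,djs,djt,dlt,dqs,dqt,ens,ent,enz,eqs,eqz,est,esz,etz,kln,klq,klt,knq,kns,kqs] rk=24  ker:ejq,eqt,jlt,jqs,jqt,lnq,nqs,nst,nsz,ntz,qsz,stz
∂3: piv[dejq,deqt,djlt,djqs,djqt,enst,ensz,entz,eqsz,estz] rk=10  ker:nstz
b_3=(11−10)−0=1

b_3=1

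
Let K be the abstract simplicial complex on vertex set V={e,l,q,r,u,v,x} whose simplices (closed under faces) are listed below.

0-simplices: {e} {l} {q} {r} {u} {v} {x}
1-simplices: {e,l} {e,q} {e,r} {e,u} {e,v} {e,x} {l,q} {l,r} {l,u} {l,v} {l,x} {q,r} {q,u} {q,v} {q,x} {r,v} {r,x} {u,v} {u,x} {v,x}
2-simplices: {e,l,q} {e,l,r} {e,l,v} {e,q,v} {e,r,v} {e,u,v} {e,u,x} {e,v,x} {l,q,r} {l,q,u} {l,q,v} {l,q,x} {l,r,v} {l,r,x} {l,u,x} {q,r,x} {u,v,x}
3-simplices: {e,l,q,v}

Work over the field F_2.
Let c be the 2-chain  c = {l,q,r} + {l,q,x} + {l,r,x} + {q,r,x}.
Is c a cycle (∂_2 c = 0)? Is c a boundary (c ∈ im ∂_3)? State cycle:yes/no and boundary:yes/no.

cycle:yes boundary:no

n_0=7 n_1=20 n_2=17 n_3=1  [Z2]
∂1: piv[el,eq,er,eu,ev,ex] rk=6  ker:lq,lr,lu,lv,lx,qr,qu,qv,qx,rv,rx,uv,ux,vx
∂2: piv[elq,elr,elv,eqv,erv,euv,eux,evx,lqr,lqu,lqx,lrx,lux] rk=13  ker:lqv,lrv,qrx,uvx
∂3: piv[elqv] rk=1
∂2c = 0
c vs im∂3: residual ≠ 0 ⇒ not boundary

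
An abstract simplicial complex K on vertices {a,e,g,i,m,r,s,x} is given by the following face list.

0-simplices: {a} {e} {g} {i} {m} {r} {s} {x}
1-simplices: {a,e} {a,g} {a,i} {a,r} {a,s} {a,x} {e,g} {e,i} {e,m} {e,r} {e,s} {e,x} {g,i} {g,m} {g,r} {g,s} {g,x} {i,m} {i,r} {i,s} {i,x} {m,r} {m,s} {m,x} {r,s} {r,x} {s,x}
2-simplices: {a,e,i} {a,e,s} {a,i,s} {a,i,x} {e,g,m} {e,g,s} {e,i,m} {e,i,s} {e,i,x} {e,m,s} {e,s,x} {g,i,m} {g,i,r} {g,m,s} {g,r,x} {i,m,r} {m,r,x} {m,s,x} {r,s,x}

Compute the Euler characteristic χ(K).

χ(K)=0

n_0=8 n_1=27 n_2=19
χ=+8−27+19=0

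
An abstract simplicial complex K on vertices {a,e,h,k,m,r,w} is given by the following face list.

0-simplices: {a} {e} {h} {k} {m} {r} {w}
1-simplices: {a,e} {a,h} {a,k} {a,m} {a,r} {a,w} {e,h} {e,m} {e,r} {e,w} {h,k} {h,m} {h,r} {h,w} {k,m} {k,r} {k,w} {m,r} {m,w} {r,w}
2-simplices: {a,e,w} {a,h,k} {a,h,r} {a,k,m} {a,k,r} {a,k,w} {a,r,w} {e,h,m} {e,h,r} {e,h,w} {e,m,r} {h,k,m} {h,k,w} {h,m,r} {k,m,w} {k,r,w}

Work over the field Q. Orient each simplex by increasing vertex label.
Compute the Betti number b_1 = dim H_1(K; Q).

n_0=7 n_1=20 n_2=16  [Q]
∂1: piv[ae,ah,ak,am,ar,aw] rk=6  ker:eh,em,er,ew,hk,hm,hr,hw,km,kr,kw,mr,mw,rw
∂2: piv[aew,ahk,ahr,akm,akr,akw,arw,ehm,ehr,ehw,emr,hkm,hkw,kmw] rk=14  ker:hmr,krw
b_1=(20−6)−14=0

b_1=0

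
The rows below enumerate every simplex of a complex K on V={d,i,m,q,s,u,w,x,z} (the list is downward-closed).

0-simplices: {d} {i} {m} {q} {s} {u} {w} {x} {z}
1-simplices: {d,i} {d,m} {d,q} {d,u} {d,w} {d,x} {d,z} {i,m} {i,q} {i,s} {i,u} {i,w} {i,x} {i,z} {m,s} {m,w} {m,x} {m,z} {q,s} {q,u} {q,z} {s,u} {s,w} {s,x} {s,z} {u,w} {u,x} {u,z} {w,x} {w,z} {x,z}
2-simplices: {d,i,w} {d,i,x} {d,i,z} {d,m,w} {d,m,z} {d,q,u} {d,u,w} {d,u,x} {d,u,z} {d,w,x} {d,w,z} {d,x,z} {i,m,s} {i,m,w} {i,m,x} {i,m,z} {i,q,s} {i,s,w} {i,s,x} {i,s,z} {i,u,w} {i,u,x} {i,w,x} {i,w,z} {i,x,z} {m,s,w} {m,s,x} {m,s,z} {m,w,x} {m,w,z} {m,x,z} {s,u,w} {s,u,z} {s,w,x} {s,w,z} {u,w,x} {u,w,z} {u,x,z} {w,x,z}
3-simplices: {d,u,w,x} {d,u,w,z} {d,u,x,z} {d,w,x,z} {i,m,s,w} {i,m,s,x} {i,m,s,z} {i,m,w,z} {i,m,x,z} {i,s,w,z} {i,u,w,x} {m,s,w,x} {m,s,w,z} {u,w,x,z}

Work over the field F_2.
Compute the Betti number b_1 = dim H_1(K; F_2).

b_1=2

n_0=9 n_1=31 n_2=39 n_3=14  [Z2]
∂1: piv[di,dm,dq,du,dw,dx,dz,is] rk=8  ker:im,iq,iu,iw,ix,iz,ms,mw,mx,mz,qs,qu,qz,su,sw,sx,sz,uw,ux,uz,wx,wz,xz
∂2: piv[diw,dix,diz,dmw,dmz,dqu,duw,dux,duz,dwx,dwz,dxz,ims,imw,imx,iqs,isw,isx,isz,iuw,suw] rk=21  ker:imz,iux,iwx,iwz,ixz,msw,msx,msz,mwx,mwz,mxz,suz,swx,swz,uwx,uwz,uxz,wxz
∂3: piv[duwx,duwz,duxz,dwxz,imsw,imsx,imsz,imwz,imxz,iswz,iuwx,mswx] rk=12  ker:mswz,uwxz
b_1=(31−8)−21=2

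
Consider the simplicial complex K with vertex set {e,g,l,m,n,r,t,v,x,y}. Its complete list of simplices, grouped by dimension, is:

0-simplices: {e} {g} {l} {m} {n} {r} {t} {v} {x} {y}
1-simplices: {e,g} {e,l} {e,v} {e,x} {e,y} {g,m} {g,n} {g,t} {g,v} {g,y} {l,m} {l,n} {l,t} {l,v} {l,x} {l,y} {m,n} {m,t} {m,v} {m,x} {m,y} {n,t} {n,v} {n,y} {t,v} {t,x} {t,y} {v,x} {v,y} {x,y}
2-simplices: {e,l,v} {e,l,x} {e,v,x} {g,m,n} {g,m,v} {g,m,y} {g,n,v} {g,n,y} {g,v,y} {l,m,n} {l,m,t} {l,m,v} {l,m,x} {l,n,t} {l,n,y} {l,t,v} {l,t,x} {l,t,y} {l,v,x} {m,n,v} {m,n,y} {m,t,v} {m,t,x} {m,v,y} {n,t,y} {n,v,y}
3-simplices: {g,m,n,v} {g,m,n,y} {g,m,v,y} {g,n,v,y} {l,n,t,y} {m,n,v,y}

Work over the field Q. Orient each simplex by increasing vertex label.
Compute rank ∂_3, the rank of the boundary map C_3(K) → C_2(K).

n_0=10 n_1=30 n_2=26 n_3=6  [Q]
∂1: piv[eg,el,ev,ex,ey,gm,gn,gt] rk=8  ker:gv,gy,lm,ln,lt,lv,lx,ly,mn,mt,mv,mx,my,nt,nv,ny,tv,tx,ty,vx,vy,xy
∂2: piv[elv,elx,evx,gmn,gmv,gmy,gnv,gny,gvy,lmn,lmt,lmv,lmx,lnt,lny,ltv,ltx,lty] rk=18  ker:lvx,mnv,mny,mtv,mtx,mvy,nty,nvy
∂3: piv[gmnv,gmny,gmvy,gnvy,lnty] rk=5  ker:mnvy
rk∂_3=5

rank∂_3=5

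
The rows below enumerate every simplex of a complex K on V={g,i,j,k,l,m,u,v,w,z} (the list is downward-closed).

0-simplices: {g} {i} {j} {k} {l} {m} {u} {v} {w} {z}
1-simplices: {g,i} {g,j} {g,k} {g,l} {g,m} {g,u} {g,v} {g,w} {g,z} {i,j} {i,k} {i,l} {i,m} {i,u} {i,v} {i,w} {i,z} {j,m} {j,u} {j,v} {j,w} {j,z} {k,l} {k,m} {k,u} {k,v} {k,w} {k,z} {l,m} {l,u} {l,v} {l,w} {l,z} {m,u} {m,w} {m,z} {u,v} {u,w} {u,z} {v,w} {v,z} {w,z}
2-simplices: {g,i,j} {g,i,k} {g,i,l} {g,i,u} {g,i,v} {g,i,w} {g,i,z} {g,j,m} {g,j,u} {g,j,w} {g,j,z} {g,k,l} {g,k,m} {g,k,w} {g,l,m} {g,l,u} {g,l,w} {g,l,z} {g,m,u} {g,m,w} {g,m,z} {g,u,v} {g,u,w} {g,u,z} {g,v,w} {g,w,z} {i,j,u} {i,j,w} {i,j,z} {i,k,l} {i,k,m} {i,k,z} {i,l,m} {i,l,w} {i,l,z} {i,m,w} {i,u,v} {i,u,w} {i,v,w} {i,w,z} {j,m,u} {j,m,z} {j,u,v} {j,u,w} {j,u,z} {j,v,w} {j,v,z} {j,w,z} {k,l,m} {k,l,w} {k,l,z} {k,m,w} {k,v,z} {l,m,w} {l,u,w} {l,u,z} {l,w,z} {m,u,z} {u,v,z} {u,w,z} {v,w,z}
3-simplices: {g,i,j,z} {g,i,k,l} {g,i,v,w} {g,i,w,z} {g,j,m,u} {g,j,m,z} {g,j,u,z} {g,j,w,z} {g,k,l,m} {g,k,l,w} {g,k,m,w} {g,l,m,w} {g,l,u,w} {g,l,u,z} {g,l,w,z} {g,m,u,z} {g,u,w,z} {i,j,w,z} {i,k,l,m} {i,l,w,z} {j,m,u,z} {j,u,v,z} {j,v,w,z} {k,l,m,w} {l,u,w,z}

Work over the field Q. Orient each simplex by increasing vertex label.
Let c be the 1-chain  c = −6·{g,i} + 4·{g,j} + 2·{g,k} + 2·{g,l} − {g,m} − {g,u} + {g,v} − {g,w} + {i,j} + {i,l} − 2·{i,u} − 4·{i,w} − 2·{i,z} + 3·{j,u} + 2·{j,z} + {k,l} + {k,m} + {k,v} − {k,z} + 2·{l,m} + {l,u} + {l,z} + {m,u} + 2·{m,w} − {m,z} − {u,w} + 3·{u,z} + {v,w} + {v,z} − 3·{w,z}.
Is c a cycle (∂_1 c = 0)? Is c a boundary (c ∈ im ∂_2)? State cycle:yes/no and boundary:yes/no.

cycle:yes boundary:yes

n_0=10 n_1=42 n_2=61 n_3=25  [Q]
∂1: piv[gi,gj,gk,gl,gm,gu,gv,gw,gz] rk=9  ker:ij,ik,il,im,iu,iv,iw,iz,jm,ju,jv,jw,jz,kl,km,ku,kv,kw,kz,lm,lu,lv,lw,lz,mu,mw,mz,uv,uw,uz,vw,vz,wz
∂2: piv[gij,gik,gil,giu,giv,giw,giz,gjm,gju,gjw,gjz,gkl,gkm,gkw,glm,glu,glw,glz,gmu,gmw,gmz,guv,guw,guz,gvw,gwz,ikm,ikz,juv,jvz,kvz] rk=31  ker:iju,ijw,ijz,ikl,ilm,ilw,ilz,imw,iuv,iuw,ivw,iwz,jmu,jmz,juw,juz,jvw,jwz,klm,klw,klz,kmw,lmw,luw,luz,lwz,muz,uvz,uwz,vwz
∂3: piv[gijz,gikl,givw,giwz,gjmu,gjmz,gjuz,gjwz,gklm,gklw,gkmw,glmw,gluw,gluz,glwz,gmuz,guwz,ijwz,iklm,ilwz,juvz,jvwz] rk=22  ker:jmuz,klmw,luwz
∂1c = 0
c vs im∂2: reduces to 0 ⇒ boundary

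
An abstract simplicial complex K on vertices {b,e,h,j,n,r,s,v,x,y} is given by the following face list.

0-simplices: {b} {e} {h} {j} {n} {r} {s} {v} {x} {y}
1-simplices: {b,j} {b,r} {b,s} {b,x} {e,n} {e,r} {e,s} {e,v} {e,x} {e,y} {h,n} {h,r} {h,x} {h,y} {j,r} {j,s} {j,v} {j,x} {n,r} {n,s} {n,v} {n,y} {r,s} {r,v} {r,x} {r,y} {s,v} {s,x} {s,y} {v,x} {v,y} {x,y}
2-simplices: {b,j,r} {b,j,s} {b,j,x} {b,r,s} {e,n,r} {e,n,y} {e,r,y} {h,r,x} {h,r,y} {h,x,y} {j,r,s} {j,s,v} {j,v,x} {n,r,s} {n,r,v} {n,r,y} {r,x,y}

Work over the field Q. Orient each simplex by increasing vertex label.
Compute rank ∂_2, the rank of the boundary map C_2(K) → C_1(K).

rank∂_2=14

n_0=10 n_1=32 n_2=17  [Q]
∂1: piv[bj,br,bs,bx,en,er,ev,ey,hn] rk=9  ker:es,ex,hr,hx,hy,jr,js,jv,jx,nr,ns,nv,ny,rs,rv,rx,ry,sv,sx,sy,vx,vy,xy
∂2: piv[bjr,bjs,bjx,brs,enr,eny,ery,hrx,hry,hxy,jsv,jvx,nrs,nrv] rk=14  ker:jrs,nry,rxy
rk∂_2=14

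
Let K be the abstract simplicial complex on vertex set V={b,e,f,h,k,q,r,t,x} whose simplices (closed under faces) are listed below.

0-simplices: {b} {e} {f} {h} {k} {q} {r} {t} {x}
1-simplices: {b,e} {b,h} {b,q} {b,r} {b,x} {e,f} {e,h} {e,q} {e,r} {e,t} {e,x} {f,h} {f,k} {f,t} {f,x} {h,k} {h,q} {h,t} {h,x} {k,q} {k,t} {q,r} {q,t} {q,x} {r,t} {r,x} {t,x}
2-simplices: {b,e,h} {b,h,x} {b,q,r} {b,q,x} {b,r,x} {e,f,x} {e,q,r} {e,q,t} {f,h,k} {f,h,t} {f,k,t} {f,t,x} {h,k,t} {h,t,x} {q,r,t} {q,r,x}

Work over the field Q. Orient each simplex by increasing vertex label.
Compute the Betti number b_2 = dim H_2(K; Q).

n_0=9 n_1=27 n_2=16  [Q]
∂1: piv[be,bh,bq,br,bx,ef,et,fk] rk=8  ker:eh,eq,er,ex,fh,ft,fx,hk,hq,ht,hx,kq,kt,qr,qt,qx,rt,rx,tx
∂2: piv[beh,bhx,bqr,bqx,brx,efx,eqr,eqt,fhk,fht,fkt,ftx,htx,qrt] rk=14  ker:hkt,qrx
b_2=(16−14)−0=2

b_2=2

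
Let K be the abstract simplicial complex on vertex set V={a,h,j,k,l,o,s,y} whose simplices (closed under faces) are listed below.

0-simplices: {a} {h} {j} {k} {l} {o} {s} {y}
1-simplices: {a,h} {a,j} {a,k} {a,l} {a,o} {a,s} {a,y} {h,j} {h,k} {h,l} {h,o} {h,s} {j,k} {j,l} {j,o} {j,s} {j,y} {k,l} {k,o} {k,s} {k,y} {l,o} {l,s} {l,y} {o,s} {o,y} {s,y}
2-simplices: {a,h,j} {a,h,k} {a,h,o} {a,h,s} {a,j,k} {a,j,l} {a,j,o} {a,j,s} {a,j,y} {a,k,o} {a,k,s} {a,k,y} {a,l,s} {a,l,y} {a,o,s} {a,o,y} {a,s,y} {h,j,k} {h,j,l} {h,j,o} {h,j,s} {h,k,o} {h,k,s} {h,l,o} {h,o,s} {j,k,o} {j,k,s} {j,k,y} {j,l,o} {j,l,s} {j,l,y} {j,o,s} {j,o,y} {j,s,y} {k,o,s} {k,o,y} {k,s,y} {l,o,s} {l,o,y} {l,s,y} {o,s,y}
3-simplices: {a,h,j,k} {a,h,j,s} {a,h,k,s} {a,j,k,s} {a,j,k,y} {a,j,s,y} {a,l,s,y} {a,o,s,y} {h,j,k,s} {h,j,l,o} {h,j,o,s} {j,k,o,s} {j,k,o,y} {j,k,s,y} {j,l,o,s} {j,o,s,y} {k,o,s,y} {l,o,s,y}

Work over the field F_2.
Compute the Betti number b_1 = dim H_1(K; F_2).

n_0=8 n_1=27 n_2=41 n_3=18  [Z2]
∂1: piv[ah,aj,ak,al,ao,as,ay] rk=7  ker:hj,hk,hl,ho,hs,jk,jl,jo,js,jy,kl,ko,ks,ky,lo,ls,ly,os,oy,sy
∂2: piv[ahj,ahk,aho,ahs,ajk,ajl,ajo,ajs,ajy,ako,aks,aky,als,aly,aos,aoy,asy,hjl,hlo] rk=19  ker:hjk,hjo,hjs,hko,hks,hos,jko,jks,jky,jlo,jls,jly,jos,joy,jsy,kos,koy,ksy,los,loy,lsy,osy
∂3: piv[ahjk,ahjs,ahks,ajks,ajky,ajsy,alsy,aosy,hjlo,hjos,jkos,jkoy,jksy,jlos,josy,losy] rk=16  ker:hjks,kosy
b_1=(27−7)−19=1

b_1=1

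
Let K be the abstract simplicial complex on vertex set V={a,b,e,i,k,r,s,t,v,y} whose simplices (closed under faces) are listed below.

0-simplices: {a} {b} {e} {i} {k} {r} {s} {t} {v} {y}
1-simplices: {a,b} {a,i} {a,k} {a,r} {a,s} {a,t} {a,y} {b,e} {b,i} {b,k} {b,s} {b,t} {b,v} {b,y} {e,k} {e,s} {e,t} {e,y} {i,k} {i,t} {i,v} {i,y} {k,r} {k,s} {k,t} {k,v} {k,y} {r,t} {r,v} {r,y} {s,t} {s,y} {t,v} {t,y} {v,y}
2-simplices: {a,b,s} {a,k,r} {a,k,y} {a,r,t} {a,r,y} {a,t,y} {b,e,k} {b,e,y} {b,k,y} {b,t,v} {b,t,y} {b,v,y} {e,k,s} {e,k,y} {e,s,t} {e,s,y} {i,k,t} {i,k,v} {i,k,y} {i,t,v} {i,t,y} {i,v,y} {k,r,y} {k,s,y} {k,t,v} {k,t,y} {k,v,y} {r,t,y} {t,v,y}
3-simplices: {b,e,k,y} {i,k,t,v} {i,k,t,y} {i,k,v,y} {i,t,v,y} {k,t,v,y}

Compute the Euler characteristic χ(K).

χ(K)=-2

n_0=10 n_1=35 n_2=29 n_3=6
χ=+10−35+29−6=-2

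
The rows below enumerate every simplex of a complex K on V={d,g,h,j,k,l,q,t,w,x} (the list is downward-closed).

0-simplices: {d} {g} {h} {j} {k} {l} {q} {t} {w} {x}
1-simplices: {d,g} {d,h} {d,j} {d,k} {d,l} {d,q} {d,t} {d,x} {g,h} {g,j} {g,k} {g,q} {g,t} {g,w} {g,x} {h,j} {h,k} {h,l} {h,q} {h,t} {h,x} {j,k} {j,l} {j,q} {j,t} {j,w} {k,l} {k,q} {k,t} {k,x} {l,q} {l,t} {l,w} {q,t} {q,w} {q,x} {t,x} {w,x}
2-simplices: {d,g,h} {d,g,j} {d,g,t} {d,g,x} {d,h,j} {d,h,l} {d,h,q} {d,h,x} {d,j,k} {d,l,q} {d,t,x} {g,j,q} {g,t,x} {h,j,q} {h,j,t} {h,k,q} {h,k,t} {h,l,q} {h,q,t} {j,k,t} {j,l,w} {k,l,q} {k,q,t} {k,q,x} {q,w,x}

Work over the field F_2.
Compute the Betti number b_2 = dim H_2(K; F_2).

n_0=10 n_1=38 n_2=25  [Z2]
∂1: piv[dg,dh,dj,dk,dl,dq,dt,dx,gw] rk=9  ker:gh,gj,gk,gq,gt,gx,hj,hk,hl,hq,ht,hx,jk,jl,jq,jt,jw,kl,kq,kt,kx,lq,lt,lw,qt,qw,qx,tx,wx
∂2: piv[dgh,dgj,dgt,dgx,dhj,dhl,dhq,dhx,djk,dlq,dtx,gjq,hjq,hjt,hkq,hkt,hqt,jkt,jlw,klq,kqx,qwx] rk=22  ker:gtx,hlq,kqt
b_2=(25−22)−0=3

b_2=3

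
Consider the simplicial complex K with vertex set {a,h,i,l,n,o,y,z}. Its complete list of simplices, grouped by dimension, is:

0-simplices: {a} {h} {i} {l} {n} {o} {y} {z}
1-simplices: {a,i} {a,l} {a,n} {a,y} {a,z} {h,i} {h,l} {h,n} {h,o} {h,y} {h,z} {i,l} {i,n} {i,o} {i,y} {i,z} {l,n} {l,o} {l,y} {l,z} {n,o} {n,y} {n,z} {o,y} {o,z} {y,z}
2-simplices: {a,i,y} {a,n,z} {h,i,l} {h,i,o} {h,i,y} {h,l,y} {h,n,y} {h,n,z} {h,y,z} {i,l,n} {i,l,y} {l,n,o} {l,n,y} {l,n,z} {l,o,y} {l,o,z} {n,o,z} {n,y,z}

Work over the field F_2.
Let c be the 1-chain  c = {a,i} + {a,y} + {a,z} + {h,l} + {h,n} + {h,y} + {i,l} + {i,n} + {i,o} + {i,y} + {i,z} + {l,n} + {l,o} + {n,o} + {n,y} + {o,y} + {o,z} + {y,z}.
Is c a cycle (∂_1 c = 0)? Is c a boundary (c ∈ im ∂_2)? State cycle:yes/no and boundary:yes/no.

n_0=8 n_1=26 n_2=18  [Z2]
∂1: piv[ai,al,an,ay,az,hi,ho] rk=7  ker:hl,hn,hy,hz,il,in,io,iy,iz,ln,lo,ly,lz,no,ny,nz,oy,oz,yz
∂2: piv[aiy,anz,hil,hio,hiy,hly,hny,hnz,hyz,iln,lno,lny,lnz,loy,loz] rk=15  ker:ily,noz,nyz
∂1c = {a} + {h} + {n} + {o}

cycle:no boundary:no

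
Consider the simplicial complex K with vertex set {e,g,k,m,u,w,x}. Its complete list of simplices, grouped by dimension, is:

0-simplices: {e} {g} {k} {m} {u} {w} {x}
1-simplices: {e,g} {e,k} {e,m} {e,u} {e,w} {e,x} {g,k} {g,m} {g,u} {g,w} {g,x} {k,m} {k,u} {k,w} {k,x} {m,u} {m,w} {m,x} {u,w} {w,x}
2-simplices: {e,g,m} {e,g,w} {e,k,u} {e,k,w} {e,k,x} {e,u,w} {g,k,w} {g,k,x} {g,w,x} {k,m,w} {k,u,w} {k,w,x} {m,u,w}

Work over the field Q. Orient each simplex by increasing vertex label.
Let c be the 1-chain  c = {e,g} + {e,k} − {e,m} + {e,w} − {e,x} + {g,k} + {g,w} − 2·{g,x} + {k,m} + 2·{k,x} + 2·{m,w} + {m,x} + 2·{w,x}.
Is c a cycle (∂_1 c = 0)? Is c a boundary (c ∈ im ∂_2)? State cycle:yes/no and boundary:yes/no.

n_0=7 n_1=20 n_2=13  [Q]
∂1: piv[eg,ek,em,eu,ew,ex] rk=6  ker:gk,gm,gu,gw,gx,km,ku,kw,kx,mu,mw,mx,uw,wx
∂2: piv[egm,egw,eku,ekw,ekx,euw,gkw,gkx,gwx,kmw,muw] rk=11  ker:kuw,kwx
∂1c = −{e} + {g} − {k} − 3·{m} + 2·{w} + 2·{x}

cycle:no boundary:no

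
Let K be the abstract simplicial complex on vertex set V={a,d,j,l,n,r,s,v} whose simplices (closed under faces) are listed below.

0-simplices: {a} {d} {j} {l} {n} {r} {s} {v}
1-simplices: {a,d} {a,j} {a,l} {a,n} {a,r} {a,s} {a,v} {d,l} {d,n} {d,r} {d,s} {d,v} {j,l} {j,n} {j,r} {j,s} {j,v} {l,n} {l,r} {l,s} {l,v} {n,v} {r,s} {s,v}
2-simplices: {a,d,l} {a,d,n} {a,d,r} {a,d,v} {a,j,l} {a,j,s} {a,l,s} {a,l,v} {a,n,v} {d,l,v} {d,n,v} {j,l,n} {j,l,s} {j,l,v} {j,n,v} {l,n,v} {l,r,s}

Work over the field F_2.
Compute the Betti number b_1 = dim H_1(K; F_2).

n_0=8 n_1=24 n_2=17  [Z2]
∂1: piv[ad,aj,al,an,ar,as,av] rk=7  ker:dl,dn,dr,ds,dv,jl,jn,jr,js,jv,ln,lr,ls,lv,nv,rs,sv
∂2: piv[adl,adn,adr,adv,ajl,ajs,als,alv,anv,jln,jlv,jnv,lrs] rk=13  ker:dlv,dnv,jls,lnv
b_1=(24−7)−13=4

b_1=4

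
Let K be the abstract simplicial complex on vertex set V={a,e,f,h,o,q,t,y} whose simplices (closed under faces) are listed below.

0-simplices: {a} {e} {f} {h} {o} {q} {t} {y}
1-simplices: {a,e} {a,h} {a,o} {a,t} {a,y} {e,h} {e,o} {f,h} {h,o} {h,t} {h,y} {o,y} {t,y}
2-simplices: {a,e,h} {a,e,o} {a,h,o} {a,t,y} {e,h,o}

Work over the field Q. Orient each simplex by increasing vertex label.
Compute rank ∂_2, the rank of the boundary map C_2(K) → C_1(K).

n_0=8 n_1=13 n_2=5  [Q]
∂1: piv[ae,ah,ao,at,ay,fh] rk=6  ker:eh,eo,ho,ht,hy,oy,ty
∂2: piv[aeh,aeo,aho,aty] rk=4  ker:eho
rk∂_2=4

rank∂_2=4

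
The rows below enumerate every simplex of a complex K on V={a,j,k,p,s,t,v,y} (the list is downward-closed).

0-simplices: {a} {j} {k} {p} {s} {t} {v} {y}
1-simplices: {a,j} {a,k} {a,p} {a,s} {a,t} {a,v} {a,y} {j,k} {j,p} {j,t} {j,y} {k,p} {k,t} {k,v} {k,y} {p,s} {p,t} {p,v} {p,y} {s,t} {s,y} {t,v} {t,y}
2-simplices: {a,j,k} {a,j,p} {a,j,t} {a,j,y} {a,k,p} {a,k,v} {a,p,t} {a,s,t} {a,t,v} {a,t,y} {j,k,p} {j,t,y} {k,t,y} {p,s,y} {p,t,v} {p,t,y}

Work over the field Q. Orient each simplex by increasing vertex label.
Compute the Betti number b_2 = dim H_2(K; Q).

n_0=8 n_1=23 n_2=16  [Q]
∂1: piv[aj,ak,ap,as,at,av,ay] rk=7  ker:jk,jp,jt,jy,kp,kt,kv,ky,ps,pt,pv,py,st,sy,tv,ty
∂2: piv[ajk,ajp,ajt,ajy,akp,akv,apt,ast,atv,aty,kty,psy,ptv,pty] rk=14  ker:jkp,jty
b_2=(16−14)−0=2

b_2=2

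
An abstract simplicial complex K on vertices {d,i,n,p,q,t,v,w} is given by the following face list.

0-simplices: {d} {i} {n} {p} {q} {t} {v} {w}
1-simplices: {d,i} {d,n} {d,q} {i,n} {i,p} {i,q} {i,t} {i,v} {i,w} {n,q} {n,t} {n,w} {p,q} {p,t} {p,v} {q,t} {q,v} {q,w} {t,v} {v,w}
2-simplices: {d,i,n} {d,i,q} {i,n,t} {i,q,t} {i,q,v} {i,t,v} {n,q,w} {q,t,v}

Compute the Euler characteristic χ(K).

n_0=8 n_1=20 n_2=8
χ=+8−20+8=-4

χ(K)=-4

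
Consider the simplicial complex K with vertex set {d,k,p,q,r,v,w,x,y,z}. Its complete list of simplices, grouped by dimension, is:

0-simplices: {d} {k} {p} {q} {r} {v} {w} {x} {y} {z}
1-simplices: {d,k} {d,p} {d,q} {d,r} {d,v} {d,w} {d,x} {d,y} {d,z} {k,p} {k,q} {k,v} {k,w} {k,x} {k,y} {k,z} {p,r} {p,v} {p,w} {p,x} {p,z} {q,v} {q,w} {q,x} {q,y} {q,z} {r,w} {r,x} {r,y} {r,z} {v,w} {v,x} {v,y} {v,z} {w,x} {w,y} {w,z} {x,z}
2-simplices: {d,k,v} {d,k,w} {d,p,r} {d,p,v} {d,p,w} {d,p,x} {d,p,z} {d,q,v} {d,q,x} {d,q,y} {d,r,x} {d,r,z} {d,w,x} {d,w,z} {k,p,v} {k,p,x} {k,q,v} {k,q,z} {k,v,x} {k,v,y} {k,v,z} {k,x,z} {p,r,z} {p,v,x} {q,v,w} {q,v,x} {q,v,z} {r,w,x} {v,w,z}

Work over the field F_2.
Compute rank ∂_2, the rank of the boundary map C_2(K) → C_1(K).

rank∂_2=25

n_0=10 n_1=38 n_2=29  [Z2]
∂1: piv[dk,dp,dq,dr,dv,dw,dx,dy,dz] rk=9  ker:kp,kq,kv,kw,kx,ky,kz,pr,pv,pw,px,pz,qv,qw,qx,qy,qz,rw,rx,ry,rz,vw,vx,vy,vz,wx,wy,wz,xz
∂2: piv[dkv,dkw,dpr,dpv,dpw,dpx,dpz,dqv,dqx,dqy,drx,drz,dwx,dwz,kpv,kpx,kqv,kqz,kvx,kvy,kvz,kxz,qvw,rwx,vwz] rk=25  ker:prz,pvx,qvx,qvz
rk∂_2=25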